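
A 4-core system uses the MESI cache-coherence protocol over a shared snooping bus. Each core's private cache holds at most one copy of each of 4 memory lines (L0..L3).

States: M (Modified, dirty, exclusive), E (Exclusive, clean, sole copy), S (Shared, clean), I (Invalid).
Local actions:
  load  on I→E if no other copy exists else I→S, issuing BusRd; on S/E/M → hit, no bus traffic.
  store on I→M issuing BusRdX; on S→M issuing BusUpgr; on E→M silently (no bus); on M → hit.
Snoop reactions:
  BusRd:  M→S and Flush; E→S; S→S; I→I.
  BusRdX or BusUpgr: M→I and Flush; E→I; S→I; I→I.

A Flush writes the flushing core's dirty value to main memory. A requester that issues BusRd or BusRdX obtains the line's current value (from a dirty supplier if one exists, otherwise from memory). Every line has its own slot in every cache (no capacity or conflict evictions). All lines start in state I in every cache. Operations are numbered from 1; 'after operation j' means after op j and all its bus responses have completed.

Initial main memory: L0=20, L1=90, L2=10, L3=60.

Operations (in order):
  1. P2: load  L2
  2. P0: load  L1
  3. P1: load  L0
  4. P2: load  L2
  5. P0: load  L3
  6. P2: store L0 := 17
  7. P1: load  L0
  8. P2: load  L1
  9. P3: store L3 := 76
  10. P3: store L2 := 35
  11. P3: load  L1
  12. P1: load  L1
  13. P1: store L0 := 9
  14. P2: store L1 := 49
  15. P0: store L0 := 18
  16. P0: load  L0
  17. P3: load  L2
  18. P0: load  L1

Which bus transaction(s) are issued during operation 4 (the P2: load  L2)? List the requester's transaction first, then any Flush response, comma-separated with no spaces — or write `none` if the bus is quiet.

  op1 P2: load  L2 → I/I/E/I on L2; bus BusRd; mem=10
  op2 P0: load  L1 → E/I/I/I on L1; bus BusRd; mem=90
  op3 P1: load  L0 → I/E/I/I on L0; bus BusRd; mem=20
  op4 P2: load  L2 → I/I/E/I on L2; bus (none); mem=10
  op5 P0: load  L3 → E/I/I/I on L3; bus BusRd; mem=60
  op6 P2: store L0 := 17 → I/I/M/I on L0; bus BusRdX; mem=20
  op7 P1: load  L0 → I/S/S/I on L0; bus BusRd Flush; mem=17
  op8 P2: load  L1 → S/I/S/I on L1; bus BusRd; mem=90
  op9 P3: store L3 := 76 → I/I/I/M on L3; bus BusRdX; mem=60
  op10 P3: store L2 := 35 → I/I/I/M on L2; bus BusRdX; mem=10
  op11 P3: load  L1 → S/I/S/S on L1; bus BusRd; mem=90
  op12 P1: load  L1 → S/S/S/S on L1; bus BusRd; mem=90
  op13 P1: store L0 := 9 → I/M/I/I on L0; bus BusUpgr; mem=17
  op14 P2: store L1 := 49 → I/I/M/I on L1; bus BusUpgr; mem=90
  op15 P0: store L0 := 18 → M/I/I/I on L0; bus BusRdX Flush; mem=9
  op16 P0: load  L0 → M/I/I/I on L0; bus (none); mem=9
  op17 P3: load  L2 → I/I/I/M on L2; bus (none); mem=10
  op18 P0: load  L1 → S/I/S/I on L1; bus BusRd Flush; mem=49

bus = none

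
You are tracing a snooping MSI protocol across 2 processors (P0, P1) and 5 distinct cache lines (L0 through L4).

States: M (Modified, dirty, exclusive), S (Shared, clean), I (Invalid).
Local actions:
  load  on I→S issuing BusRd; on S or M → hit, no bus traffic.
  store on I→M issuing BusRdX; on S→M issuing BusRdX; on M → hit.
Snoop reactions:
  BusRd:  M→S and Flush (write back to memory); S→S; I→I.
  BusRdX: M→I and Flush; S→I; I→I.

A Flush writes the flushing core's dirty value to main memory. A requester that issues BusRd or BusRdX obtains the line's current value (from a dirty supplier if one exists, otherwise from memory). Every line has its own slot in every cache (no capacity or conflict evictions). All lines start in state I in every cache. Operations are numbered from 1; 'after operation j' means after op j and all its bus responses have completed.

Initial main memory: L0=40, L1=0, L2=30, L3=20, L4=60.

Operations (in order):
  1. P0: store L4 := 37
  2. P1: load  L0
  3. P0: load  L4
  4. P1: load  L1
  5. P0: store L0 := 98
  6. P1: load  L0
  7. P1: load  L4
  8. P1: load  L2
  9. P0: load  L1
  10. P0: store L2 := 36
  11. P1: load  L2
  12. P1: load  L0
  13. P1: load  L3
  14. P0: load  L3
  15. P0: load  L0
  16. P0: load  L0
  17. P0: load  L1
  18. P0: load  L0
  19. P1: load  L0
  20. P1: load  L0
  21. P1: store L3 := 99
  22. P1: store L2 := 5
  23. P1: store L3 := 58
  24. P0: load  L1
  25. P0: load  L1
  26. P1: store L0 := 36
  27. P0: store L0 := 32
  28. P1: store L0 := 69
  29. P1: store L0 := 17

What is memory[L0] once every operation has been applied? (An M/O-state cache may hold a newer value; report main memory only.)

memory[L0] = 32

  op1 P0: store L4 := 37 → M/I on L4; bus BusRdX; mem=60
  op2 P1: load  L0 → I/S on L0; bus BusRd; mem=40
  op3 P0: load  L4 → M/I on L4; bus (none); mem=60
  op4 P1: load  L1 → I/S on L1; bus BusRd; mem=0
  op5 P0: store L0 := 98 → M/I on L0; bus BusRdX; mem=40
  op6 P1: load  L0 → S/S on L0; bus BusRd Flush; mem=98
  op7 P1: load  L4 → S/S on L4; bus BusRd Flush; mem=37
  op8 P1: load  L2 → I/S on L2; bus BusRd; mem=30
  op9 P0: load  L1 → S/S on L1; bus BusRd; mem=0
  op10 P0: store L2 := 36 → M/I on L2; bus BusRdX; mem=30
  op11 P1: load  L2 → S/S on L2; bus BusRd Flush; mem=36
  op12 P1: load  L0 → S/S on L0; bus (none); mem=98
  op13 P1: load  L3 → I/S on L3; bus BusRd; mem=20
  op14 P0: load  L3 → S/S on L3; bus BusRd; mem=20
  op15 P0: load  L0 → S/S on L0; bus (none); mem=98
  op16 P0: load  L0 → S/S on L0; bus (none); mem=98
  op17 P0: load  L1 → S/S on L1; bus (none); mem=0
  op18 P0: load  L0 → S/S on L0; bus (none); mem=98
  op19 P1: load  L0 → S/S on L0; bus (none); mem=98
  op20 P1: load  L0 → S/S on L0; bus (none); mem=98
  op21 P1: store L3 := 99 → I/M on L3; bus BusRdX; mem=20
  op22 P1: store L2 := 5 → I/M on L2; bus BusRdX; mem=36
  op23 P1: store L3 := 58 → I/M on L3; bus (none); mem=20
  op24 P0: load  L1 → S/S on L1; bus (none); mem=0
  op25 P0: load  L1 → S/S on L1; bus (none); mem=0
  op26 P1: store L0 := 36 → I/M on L0; bus BusRdX; mem=98
  op27 P0: store L0 := 32 → M/I on L0; bus BusRdX Flush; mem=36
  op28 P1: store L0 := 69 → I/M on L0; bus BusRdX Flush; mem=32
  op29 P1: store L0 := 17 → I/M on L0; bus (none); mem=32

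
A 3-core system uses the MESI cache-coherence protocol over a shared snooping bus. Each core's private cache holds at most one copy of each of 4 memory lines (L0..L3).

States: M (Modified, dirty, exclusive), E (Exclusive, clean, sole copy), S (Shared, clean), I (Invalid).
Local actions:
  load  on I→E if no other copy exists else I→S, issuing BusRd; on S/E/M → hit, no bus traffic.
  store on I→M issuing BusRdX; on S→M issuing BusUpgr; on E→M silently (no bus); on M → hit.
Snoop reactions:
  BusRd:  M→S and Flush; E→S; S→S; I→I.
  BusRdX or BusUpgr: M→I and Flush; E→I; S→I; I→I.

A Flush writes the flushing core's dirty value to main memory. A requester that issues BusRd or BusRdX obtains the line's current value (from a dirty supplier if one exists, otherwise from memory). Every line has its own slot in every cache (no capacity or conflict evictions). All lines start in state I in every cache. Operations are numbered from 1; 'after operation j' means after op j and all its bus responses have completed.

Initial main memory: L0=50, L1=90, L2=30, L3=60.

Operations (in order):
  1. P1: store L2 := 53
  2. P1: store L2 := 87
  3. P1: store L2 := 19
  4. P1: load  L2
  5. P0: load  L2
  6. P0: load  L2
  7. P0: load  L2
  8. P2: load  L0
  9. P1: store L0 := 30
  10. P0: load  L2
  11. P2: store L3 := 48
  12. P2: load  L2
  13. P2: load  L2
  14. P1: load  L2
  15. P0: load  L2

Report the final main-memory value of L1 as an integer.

memory[L1] = 90

1. P1: store L2 := 53  bus=[BusRdX]  L2: P0=I P1=M P2=I  mem[L2]=30
2. P1: store L2 := 87  bus=[-]  L2: P0=I P1=M P2=I  mem[L2]=30
3. P1: store L2 := 19  bus=[-]  L2: P0=I P1=M P2=I  mem[L2]=30
4. P1: load  L2  bus=[-]  L2: P0=I P1=M P2=I  mem[L2]=30
5. P0: load  L2  bus=[BusRd,Flush]  L2: P0=S P1=S P2=I  mem[L2]=19
6. P0: load  L2  bus=[-]  L2: P0=S P1=S P2=I  mem[L2]=19
7. P0: load  L2  bus=[-]  L2: P0=S P1=S P2=I  mem[L2]=19
8. P2: load  L0  bus=[BusRd]  L0: P0=I P1=I P2=E  mem[L0]=50
9. P1: store L0 := 30  bus=[BusRdX]  L0: P0=I P1=M P2=I  mem[L0]=50
10. P0: load  L2  bus=[-]  L2: P0=S P1=S P2=I  mem[L2]=19
11. P2: store L3 := 48  bus=[BusRdX]  L3: P0=I P1=I P2=M  mem[L3]=60
12. P2: load  L2  bus=[BusRd]  L2: P0=S P1=S P2=S  mem[L2]=19
13. P2: load  L2  bus=[-]  L2: P0=S P1=S P2=S  mem[L2]=19
14. P1: load  L2  bus=[-]  L2: P0=S P1=S P2=S  mem[L2]=19
15. P0: load  L2  bus=[-]  L2: P0=S P1=S P2=S  mem[L2]=19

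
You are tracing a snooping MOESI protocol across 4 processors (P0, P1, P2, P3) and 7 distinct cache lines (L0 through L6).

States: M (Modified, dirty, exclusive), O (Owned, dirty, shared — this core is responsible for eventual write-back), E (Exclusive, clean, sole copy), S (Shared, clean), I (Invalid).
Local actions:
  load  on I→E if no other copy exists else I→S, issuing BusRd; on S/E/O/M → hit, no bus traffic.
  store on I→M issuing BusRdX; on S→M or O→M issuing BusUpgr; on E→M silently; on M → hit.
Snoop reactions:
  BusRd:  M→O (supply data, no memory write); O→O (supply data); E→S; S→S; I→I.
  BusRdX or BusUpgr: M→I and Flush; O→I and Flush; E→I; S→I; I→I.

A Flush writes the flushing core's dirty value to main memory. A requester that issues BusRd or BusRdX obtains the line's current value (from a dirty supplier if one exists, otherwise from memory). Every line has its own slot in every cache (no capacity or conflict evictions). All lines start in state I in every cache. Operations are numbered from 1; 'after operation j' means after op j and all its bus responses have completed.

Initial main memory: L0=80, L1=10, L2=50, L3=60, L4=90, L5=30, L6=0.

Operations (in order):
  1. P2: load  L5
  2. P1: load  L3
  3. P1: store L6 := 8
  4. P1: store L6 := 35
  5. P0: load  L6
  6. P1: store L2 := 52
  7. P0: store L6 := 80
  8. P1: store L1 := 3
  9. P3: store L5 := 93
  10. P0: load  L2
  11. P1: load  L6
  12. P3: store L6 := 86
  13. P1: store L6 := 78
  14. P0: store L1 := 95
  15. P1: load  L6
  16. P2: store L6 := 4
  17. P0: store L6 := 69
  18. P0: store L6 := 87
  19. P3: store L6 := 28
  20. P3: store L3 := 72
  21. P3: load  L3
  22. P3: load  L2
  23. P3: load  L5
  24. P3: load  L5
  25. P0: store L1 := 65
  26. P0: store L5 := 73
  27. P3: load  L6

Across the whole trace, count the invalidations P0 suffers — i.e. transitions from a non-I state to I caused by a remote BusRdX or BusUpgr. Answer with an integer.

step 1: P2: load  L5  ⟶  IIEI  (L5)  txn=BusRd  M[L5]=30
step 2: P1: load  L3  ⟶  IEII  (L3)  txn=BusRd  M[L3]=60
step 3: P1: store L6 := 8  ⟶  IMII  (L6)  txn=BusRdX  M[L6]=0
step 4: P1: store L6 := 35  ⟶  IMII  (L6)  txn=∅  M[L6]=0
step 5: P0: load  L6  ⟶  SOII  (L6)  txn=BusRd  M[L6]=0
step 6: P1: store L2 := 52  ⟶  IMII  (L2)  txn=BusRdX  M[L2]=50
step 7: P0: store L6 := 80  ⟶  MIII  (L6)  txn=BusUpgr+Flush  M[L6]=35
step 8: P1: store L1 := 3  ⟶  IMII  (L1)  txn=BusRdX  M[L1]=10
step 9: P3: store L5 := 93  ⟶  IIIM  (L5)  txn=BusRdX  M[L5]=30
step 10: P0: load  L2  ⟶  SOII  (L2)  txn=BusRd  M[L2]=50
step 11: P1: load  L6  ⟶  OSII  (L6)  txn=BusRd  M[L6]=35
step 12: P3: store L6 := 86  ⟶  IIIM  (L6)  txn=BusRdX+Flush  M[L6]=80
step 13: P1: store L6 := 78  ⟶  IMII  (L6)  txn=BusRdX+Flush  M[L6]=86
step 14: P0: store L1 := 95  ⟶  MIII  (L1)  txn=BusRdX+Flush  M[L1]=3
step 15: P1: load  L6  ⟶  IMII  (L6)  txn=∅  M[L6]=86
step 16: P2: store L6 := 4  ⟶  IIMI  (L6)  txn=BusRdX+Flush  M[L6]=78
step 17: P0: store L6 := 69  ⟶  MIII  (L6)  txn=BusRdX+Flush  M[L6]=4
step 18: P0: store L6 := 87  ⟶  MIII  (L6)  txn=∅  M[L6]=4
step 19: P3: store L6 := 28  ⟶  IIIM  (L6)  txn=BusRdX+Flush  M[L6]=87
step 20: P3: store L3 := 72  ⟶  IIIM  (L3)  txn=BusRdX  M[L3]=60
step 21: P3: load  L3  ⟶  IIIM  (L3)  txn=∅  M[L3]=60
step 22: P3: load  L2  ⟶  SOIS  (L2)  txn=BusRd  M[L2]=50
step 23: P3: load  L5  ⟶  IIIM  (L5)  txn=∅  M[L5]=30
step 24: P3: load  L5  ⟶  IIIM  (L5)  txn=∅  M[L5]=30
step 25: P0: store L1 := 65  ⟶  MIII  (L1)  txn=∅  M[L1]=3
step 26: P0: store L5 := 73  ⟶  MIII  (L5)  txn=BusRdX+Flush  M[L5]=93
step 27: P3: load  L6  ⟶  IIIM  (L6)  txn=∅  M[L6]=87

invalidations = 2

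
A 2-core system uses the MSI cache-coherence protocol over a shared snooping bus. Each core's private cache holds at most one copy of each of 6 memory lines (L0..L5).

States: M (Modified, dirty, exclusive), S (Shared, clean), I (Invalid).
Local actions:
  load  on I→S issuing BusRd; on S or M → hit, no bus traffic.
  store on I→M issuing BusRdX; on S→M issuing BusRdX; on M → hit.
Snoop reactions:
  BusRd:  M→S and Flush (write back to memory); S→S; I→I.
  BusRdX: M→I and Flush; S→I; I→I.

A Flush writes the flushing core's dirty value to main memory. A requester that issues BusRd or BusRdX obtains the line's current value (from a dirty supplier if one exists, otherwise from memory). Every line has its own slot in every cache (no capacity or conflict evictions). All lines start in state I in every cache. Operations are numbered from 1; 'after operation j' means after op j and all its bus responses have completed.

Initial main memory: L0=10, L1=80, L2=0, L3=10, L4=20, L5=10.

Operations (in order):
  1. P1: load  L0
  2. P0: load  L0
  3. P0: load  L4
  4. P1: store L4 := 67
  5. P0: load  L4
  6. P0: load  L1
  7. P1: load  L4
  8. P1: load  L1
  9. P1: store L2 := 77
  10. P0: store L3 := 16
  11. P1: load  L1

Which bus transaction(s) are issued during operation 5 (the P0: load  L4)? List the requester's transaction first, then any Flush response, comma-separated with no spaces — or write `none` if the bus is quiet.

bus = BusRd,Flush

step 1: P1: load  L0  ⟶  IS  (L0)  txn=BusRd  M[L0]=10
step 2: P0: load  L0  ⟶  SS  (L0)  txn=BusRd  M[L0]=10
step 3: P0: load  L4  ⟶  SI  (L4)  txn=BusRd  M[L4]=20
step 4: P1: store L4 := 67  ⟶  IM  (L4)  txn=BusRdX  M[L4]=20
step 5: P0: load  L4  ⟶  SS  (L4)  txn=BusRd+Flush  M[L4]=67
step 6: P0: load  L1  ⟶  SI  (L1)  txn=BusRd  M[L1]=80
step 7: P1: load  L4  ⟶  SS  (L4)  txn=∅  M[L4]=67
step 8: P1: load  L1  ⟶  SS  (L1)  txn=BusRd  M[L1]=80
step 9: P1: store L2 := 77  ⟶  IM  (L2)  txn=BusRdX  M[L2]=0
step 10: P0: store L3 := 16  ⟶  MI  (L3)  txn=BusRdX  M[L3]=10
step 11: P1: load  L1  ⟶  SS  (L1)  txn=∅  M[L1]=80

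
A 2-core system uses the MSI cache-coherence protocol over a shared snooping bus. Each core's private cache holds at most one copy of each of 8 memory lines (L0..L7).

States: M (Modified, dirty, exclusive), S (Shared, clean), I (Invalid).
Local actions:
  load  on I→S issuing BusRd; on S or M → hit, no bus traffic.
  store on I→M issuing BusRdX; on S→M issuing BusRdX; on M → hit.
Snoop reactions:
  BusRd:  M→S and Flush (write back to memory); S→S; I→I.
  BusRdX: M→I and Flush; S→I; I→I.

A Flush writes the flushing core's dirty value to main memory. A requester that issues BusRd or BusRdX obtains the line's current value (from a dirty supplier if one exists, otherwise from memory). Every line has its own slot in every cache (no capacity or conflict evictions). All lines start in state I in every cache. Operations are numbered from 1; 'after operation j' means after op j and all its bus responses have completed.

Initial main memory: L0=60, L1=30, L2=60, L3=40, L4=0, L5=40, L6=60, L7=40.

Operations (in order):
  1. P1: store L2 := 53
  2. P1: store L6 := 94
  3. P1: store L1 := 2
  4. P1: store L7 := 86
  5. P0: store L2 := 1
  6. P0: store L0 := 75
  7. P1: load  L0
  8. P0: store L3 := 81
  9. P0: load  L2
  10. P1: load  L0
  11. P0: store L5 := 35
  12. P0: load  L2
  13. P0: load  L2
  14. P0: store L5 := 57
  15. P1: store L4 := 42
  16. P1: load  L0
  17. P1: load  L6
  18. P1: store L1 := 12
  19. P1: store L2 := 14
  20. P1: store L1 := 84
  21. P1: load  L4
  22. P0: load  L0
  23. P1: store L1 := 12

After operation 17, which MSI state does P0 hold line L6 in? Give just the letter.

  op1 P1: store L2 := 53 → I/M on L2; bus BusRdX; mem=60
  op2 P1: store L6 := 94 → I/M on L6; bus BusRdX; mem=60
  op3 P1: store L1 := 2 → I/M on L1; bus BusRdX; mem=30
  op4 P1: store L7 := 86 → I/M on L7; bus BusRdX; mem=40
  op5 P0: store L2 := 1 → M/I on L2; bus BusRdX Flush; mem=53
  op6 P0: store L0 := 75 → M/I on L0; bus BusRdX; mem=60
  op7 P1: load  L0 → S/S on L0; bus BusRd Flush; mem=75
  op8 P0: store L3 := 81 → M/I on L3; bus BusRdX; mem=40
  op9 P0: load  L2 → M/I on L2; bus (none); mem=53
  op10 P1: load  L0 → S/S on L0; bus (none); mem=75
  op11 P0: store L5 := 35 → M/I on L5; bus BusRdX; mem=40
  op12 P0: load  L2 → M/I on L2; bus (none); mem=53
  op13 P0: load  L2 → M/I on L2; bus (none); mem=53
  op14 P0: store L5 := 57 → M/I on L5; bus (none); mem=40
  op15 P1: store L4 := 42 → I/M on L4; bus BusRdX; mem=0
  op16 P1: load  L0 → S/S on L0; bus (none); mem=75
  op17 P1: load  L6 → I/M on L6; bus (none); mem=60
  op18 P1: store L1 := 12 → I/M on L1; bus (none); mem=30
  op19 P1: store L2 := 14 → I/M on L2; bus BusRdX Flush; mem=1
  op20 P1: store L1 := 84 → I/M on L1; bus (none); mem=30
  op21 P1: load  L4 → I/M on L4; bus (none); mem=0
  op22 P0: load  L0 → S/S on L0; bus (none); mem=75
  op23 P1: store L1 := 12 → I/M on L1; bus (none); mem=30

state = I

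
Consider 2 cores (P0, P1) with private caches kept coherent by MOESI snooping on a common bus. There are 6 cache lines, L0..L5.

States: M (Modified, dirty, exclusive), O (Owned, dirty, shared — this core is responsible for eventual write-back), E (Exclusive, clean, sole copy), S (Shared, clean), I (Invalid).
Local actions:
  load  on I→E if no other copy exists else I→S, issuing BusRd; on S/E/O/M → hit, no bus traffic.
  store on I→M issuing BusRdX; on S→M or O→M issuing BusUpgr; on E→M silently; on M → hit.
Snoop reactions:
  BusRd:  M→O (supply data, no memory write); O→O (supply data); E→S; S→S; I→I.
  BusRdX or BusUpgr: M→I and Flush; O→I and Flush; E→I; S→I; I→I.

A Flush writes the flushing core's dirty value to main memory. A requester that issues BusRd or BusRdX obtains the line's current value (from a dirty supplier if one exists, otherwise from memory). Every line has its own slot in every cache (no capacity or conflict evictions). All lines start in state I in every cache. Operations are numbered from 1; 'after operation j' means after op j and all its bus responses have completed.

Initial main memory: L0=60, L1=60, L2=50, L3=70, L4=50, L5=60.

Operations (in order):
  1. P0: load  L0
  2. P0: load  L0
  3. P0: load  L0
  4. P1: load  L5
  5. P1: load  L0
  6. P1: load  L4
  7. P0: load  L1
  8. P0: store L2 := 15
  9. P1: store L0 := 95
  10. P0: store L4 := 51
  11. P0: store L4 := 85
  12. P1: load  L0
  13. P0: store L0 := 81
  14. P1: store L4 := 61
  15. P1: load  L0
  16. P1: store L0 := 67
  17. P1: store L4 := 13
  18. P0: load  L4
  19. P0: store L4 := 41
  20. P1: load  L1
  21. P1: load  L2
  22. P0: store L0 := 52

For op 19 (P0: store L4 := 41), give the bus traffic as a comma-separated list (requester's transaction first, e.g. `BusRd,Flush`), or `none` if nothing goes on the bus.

step 1: P0: load  L0  ⟶  EI  (L0)  txn=BusRd  M[L0]=60
step 2: P0: load  L0  ⟶  EI  (L0)  txn=∅  M[L0]=60
step 3: P0: load  L0  ⟶  EI  (L0)  txn=∅  M[L0]=60
step 4: P1: load  L5  ⟶  IE  (L5)  txn=BusRd  M[L5]=60
step 5: P1: load  L0  ⟶  SS  (L0)  txn=BusRd  M[L0]=60
step 6: P1: load  L4  ⟶  IE  (L4)  txn=BusRd  M[L4]=50
step 7: P0: load  L1  ⟶  EI  (L1)  txn=BusRd  M[L1]=60
step 8: P0: store L2 := 15  ⟶  MI  (L2)  txn=BusRdX  M[L2]=50
step 9: P1: store L0 := 95  ⟶  IM  (L0)  txn=BusUpgr  M[L0]=60
step 10: P0: store L4 := 51  ⟶  MI  (L4)  txn=BusRdX  M[L4]=50
step 11: P0: store L4 := 85  ⟶  MI  (L4)  txn=∅  M[L4]=50
step 12: P1: load  L0  ⟶  IM  (L0)  txn=∅  M[L0]=60
step 13: P0: store L0 := 81  ⟶  MI  (L0)  txn=BusRdX+Flush  M[L0]=95
step 14: P1: store L4 := 61  ⟶  IM  (L4)  txn=BusRdX+Flush  M[L4]=85
step 15: P1: load  L0  ⟶  OS  (L0)  txn=BusRd  M[L0]=95
step 16: P1: store L0 := 67  ⟶  IM  (L0)  txn=BusUpgr+Flush  M[L0]=81
step 17: P1: store L4 := 13  ⟶  IM  (L4)  txn=∅  M[L4]=85
step 18: P0: load  L4  ⟶  SO  (L4)  txn=BusRd  M[L4]=85
step 19: P0: store L4 := 41  ⟶  MI  (L4)  txn=BusUpgr+Flush  M[L4]=13
step 20: P1: load  L1  ⟶  SS  (L1)  txn=BusRd  M[L1]=60
step 21: P1: load  L2  ⟶  OS  (L2)  txn=BusRd  M[L2]=50
step 22: P0: store L0 := 52  ⟶  MI  (L0)  txn=BusRdX+Flush  M[L0]=67

bus = BusUpgr,Flush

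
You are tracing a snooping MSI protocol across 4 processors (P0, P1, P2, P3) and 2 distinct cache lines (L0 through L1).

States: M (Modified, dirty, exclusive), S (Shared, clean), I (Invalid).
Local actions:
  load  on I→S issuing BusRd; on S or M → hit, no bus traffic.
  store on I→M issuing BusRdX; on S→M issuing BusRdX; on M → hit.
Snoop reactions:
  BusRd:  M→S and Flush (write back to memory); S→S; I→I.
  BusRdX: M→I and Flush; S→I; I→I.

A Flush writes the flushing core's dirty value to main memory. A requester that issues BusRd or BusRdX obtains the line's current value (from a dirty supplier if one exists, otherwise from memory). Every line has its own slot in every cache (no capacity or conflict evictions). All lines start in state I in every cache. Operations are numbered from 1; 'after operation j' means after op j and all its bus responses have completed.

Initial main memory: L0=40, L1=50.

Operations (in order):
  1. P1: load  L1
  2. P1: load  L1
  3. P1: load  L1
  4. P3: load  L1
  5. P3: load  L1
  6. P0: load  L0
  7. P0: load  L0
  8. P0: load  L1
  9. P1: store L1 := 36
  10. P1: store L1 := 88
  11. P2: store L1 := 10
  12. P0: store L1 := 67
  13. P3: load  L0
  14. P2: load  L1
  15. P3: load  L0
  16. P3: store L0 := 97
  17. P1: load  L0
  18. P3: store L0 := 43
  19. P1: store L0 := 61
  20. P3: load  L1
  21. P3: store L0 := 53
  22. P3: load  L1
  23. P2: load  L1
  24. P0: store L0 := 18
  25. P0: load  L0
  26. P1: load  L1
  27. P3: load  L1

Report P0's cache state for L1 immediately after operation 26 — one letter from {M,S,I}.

  op1 P1: load  L1 → I/S/I/I on L1; bus BusRd; mem=50
  op2 P1: load  L1 → I/S/I/I on L1; bus (none); mem=50
  op3 P1: load  L1 → I/S/I/I on L1; bus (none); mem=50
  op4 P3: load  L1 → I/S/I/S on L1; bus BusRd; mem=50
  op5 P3: load  L1 → I/S/I/S on L1; bus (none); mem=50
  op6 P0: load  L0 → S/I/I/I on L0; bus BusRd; mem=40
  op7 P0: load  L0 → S/I/I/I on L0; bus (none); mem=40
  op8 P0: load  L1 → S/S/I/S on L1; bus BusRd; mem=50
  op9 P1: store L1 := 36 → I/M/I/I on L1; bus BusRdX; mem=50
  op10 P1: store L1 := 88 → I/M/I/I on L1; bus (none); mem=50
  op11 P2: store L1 := 10 → I/I/M/I on L1; bus BusRdX Flush; mem=88
  op12 P0: store L1 := 67 → M/I/I/I on L1; bus BusRdX Flush; mem=10
  op13 P3: load  L0 → S/I/I/S on L0; bus BusRd; mem=40
  op14 P2: load  L1 → S/I/S/I on L1; bus BusRd Flush; mem=67
  op15 P3: load  L0 → S/I/I/S on L0; bus (none); mem=40
  op16 P3: store L0 := 97 → I/I/I/M on L0; bus BusRdX; mem=40
  op17 P1: load  L0 → I/S/I/S on L0; bus BusRd Flush; mem=97
  op18 P3: store L0 := 43 → I/I/I/M on L0; bus BusRdX; mem=97
  op19 P1: store L0 := 61 → I/M/I/I on L0; bus BusRdX Flush; mem=43
  op20 P3: load  L1 → S/I/S/S on L1; bus BusRd; mem=67
  op21 P3: store L0 := 53 → I/I/I/M on L0; bus BusRdX Flush; mem=61
  op22 P3: load  L1 → S/I/S/S on L1; bus (none); mem=67
  op23 P2: load  L1 → S/I/S/S on L1; bus (none); mem=67
  op24 P0: store L0 := 18 → M/I/I/I on L0; bus BusRdX Flush; mem=53
  op25 P0: load  L0 → M/I/I/I on L0; bus (none); mem=53
  op26 P1: load  L1 → S/S/S/S on L1; bus BusRd; mem=67
  op27 P3: load  L1 → S/S/S/S on L1; bus (none); mem=67

state = S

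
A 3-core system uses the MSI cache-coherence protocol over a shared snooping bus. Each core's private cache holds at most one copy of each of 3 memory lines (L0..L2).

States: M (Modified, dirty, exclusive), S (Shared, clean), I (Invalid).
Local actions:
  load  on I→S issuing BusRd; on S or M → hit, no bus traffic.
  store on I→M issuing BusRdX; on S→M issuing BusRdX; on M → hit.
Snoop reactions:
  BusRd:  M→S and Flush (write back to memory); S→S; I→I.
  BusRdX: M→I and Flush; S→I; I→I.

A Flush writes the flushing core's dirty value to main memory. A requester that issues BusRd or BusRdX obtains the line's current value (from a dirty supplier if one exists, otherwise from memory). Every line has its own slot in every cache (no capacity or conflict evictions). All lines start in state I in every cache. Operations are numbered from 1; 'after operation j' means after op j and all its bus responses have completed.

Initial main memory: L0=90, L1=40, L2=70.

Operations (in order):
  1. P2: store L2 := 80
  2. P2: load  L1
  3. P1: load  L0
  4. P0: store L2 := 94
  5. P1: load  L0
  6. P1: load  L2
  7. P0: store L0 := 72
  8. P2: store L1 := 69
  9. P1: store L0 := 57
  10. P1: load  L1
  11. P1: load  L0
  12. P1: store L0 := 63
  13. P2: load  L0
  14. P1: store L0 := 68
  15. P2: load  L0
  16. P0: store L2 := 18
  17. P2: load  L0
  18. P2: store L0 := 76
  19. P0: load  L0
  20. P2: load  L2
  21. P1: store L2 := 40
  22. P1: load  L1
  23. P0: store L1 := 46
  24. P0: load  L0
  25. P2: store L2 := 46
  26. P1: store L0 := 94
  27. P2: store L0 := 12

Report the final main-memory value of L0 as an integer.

memory[L0] = 94

1. P2: store L2 := 80  bus=[BusRdX]  L2: P0=I P1=I P2=M  mem[L2]=70
2. P2: load  L1  bus=[BusRd]  L1: P0=I P1=I P2=S  mem[L1]=40
3. P1: load  L0  bus=[BusRd]  L0: P0=I P1=S P2=I  mem[L0]=90
4. P0: store L2 := 94  bus=[BusRdX,Flush]  L2: P0=M P1=I P2=I  mem[L2]=80
5. P1: load  L0  bus=[-]  L0: P0=I P1=S P2=I  mem[L0]=90
6. P1: load  L2  bus=[BusRd,Flush]  L2: P0=S P1=S P2=I  mem[L2]=94
7. P0: store L0 := 72  bus=[BusRdX]  L0: P0=M P1=I P2=I  mem[L0]=90
8. P2: store L1 := 69  bus=[BusRdX]  L1: P0=I P1=I P2=M  mem[L1]=40
9. P1: store L0 := 57  bus=[BusRdX,Flush]  L0: P0=I P1=M P2=I  mem[L0]=72
10. P1: load  L1  bus=[BusRd,Flush]  L1: P0=I P1=S P2=S  mem[L1]=69
11. P1: load  L0  bus=[-]  L0: P0=I P1=M P2=I  mem[L0]=72
12. P1: store L0 := 63  bus=[-]  L0: P0=I P1=M P2=I  mem[L0]=72
13. P2: load  L0  bus=[BusRd,Flush]  L0: P0=I P1=S P2=S  mem[L0]=63
14. P1: store L0 := 68  bus=[BusRdX]  L0: P0=I P1=M P2=I  mem[L0]=63
15. P2: load  L0  bus=[BusRd,Flush]  L0: P0=I P1=S P2=S  mem[L0]=68
16. P0: store L2 := 18  bus=[BusRdX]  L2: P0=M P1=I P2=I  mem[L2]=94
17. P2: load  L0  bus=[-]  L0: P0=I P1=S P2=S  mem[L0]=68
18. P2: store L0 := 76  bus=[BusRdX]  L0: P0=I P1=I P2=M  mem[L0]=68
19. P0: load  L0  bus=[BusRd,Flush]  L0: P0=S P1=I P2=S  mem[L0]=76
20. P2: load  L2  bus=[BusRd,Flush]  L2: P0=S P1=I P2=S  mem[L2]=18
21. P1: store L2 := 40  bus=[BusRdX]  L2: P0=I P1=M P2=I  mem[L2]=18
22. P1: load  L1  bus=[-]  L1: P0=I P1=S P2=S  mem[L1]=69
23. P0: store L1 := 46  bus=[BusRdX]  L1: P0=M P1=I P2=I  mem[L1]=69
24. P0: load  L0  bus=[-]  L0: P0=S P1=I P2=S  mem[L0]=76
25. P2: store L2 := 46  bus=[BusRdX,Flush]  L2: P0=I P1=I P2=M  mem[L2]=40
26. P1: store L0 := 94  bus=[BusRdX]  L0: P0=I P1=M P2=I  mem[L0]=76
27. P2: store L0 := 12  bus=[BusRdX,Flush]  L0: P0=I P1=I P2=M  mem[L0]=94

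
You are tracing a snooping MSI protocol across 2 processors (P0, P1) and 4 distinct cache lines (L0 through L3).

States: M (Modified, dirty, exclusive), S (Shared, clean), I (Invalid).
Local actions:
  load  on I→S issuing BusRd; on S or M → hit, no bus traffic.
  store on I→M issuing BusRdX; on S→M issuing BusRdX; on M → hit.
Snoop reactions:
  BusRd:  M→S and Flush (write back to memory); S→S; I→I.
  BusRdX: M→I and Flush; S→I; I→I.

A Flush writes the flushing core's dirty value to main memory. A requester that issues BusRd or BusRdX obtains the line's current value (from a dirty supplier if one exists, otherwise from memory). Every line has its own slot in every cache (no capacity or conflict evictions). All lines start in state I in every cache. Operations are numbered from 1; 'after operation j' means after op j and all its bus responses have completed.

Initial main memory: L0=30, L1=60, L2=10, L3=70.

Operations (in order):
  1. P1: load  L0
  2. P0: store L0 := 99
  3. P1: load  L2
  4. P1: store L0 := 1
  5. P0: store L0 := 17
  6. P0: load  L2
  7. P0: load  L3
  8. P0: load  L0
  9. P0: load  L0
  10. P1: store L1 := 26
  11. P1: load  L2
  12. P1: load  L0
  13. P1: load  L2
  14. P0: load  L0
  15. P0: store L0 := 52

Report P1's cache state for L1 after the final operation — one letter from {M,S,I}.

[1] P1: load  L0 | P0:I, P1:S(30) | bus: BusRd
[2] P0: store L0 := 99 | P0:M(99), P1:I | bus: BusRdX
[3] P1: load  L2 | P0:I, P1:S(10) | bus: BusRd
[4] P1: store L0 := 1 | P0:I, P1:M(1) | bus: BusRdX,Flush
[5] P0: store L0 := 17 | P0:M(17), P1:I | bus: BusRdX,Flush
[6] P0: load  L2 | P0:S(10), P1:S(10) | bus: BusRd
[7] P0: load  L3 | P0:S(70), P1:I | bus: BusRd
[8] P0: load  L0 | P0:M(17), P1:I | bus: none
[9] P0: load  L0 | P0:M(17), P1:I | bus: none
[10] P1: store L1 := 26 | P0:I, P1:M(26) | bus: BusRdX
[11] P1: load  L2 | P0:S(10), P1:S(10) | bus: none
[12] P1: load  L0 | P0:S(17), P1:S(17) | bus: BusRd,Flush
[13] P1: load  L2 | P0:S(10), P1:S(10) | bus: none
[14] P0: load  L0 | P0:S(17), P1:S(17) | bus: none
[15] P0: store L0 := 52 | P0:M(52), P1:I | bus: BusRdX

state = M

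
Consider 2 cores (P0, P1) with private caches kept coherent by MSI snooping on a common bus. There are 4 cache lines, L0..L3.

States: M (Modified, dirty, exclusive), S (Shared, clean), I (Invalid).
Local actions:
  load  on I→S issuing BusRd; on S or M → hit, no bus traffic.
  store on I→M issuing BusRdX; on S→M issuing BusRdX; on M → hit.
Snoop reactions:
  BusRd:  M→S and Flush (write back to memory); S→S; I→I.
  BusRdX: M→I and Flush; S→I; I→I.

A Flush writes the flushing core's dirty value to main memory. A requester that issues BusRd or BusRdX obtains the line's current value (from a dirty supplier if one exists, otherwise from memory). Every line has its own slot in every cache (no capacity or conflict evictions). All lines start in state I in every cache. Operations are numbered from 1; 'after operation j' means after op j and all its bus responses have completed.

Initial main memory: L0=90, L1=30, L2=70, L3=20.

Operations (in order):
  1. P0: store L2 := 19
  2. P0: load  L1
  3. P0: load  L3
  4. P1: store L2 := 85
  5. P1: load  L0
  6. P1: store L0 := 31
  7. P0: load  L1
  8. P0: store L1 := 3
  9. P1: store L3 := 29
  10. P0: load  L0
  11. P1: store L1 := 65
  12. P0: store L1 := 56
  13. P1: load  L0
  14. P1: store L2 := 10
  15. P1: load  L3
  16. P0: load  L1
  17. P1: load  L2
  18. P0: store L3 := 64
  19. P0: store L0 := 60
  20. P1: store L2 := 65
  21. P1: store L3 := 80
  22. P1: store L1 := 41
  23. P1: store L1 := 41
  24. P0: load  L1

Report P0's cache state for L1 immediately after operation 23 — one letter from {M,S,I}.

state = I

1. P0: store L2 := 19  bus=[BusRdX]  L2: P0=M P1=I  mem[L2]=70
2. P0: load  L1  bus=[BusRd]  L1: P0=S P1=I  mem[L1]=30
3. P0: load  L3  bus=[BusRd]  L3: P0=S P1=I  mem[L3]=20
4. P1: store L2 := 85  bus=[BusRdX,Flush]  L2: P0=I P1=M  mem[L2]=19
5. P1: load  L0  bus=[BusRd]  L0: P0=I P1=S  mem[L0]=90
6. P1: store L0 := 31  bus=[BusRdX]  L0: P0=I P1=M  mem[L0]=90
7. P0: load  L1  bus=[-]  L1: P0=S P1=I  mem[L1]=30
8. P0: store L1 := 3  bus=[BusRdX]  L1: P0=M P1=I  mem[L1]=30
9. P1: store L3 := 29  bus=[BusRdX]  L3: P0=I P1=M  mem[L3]=20
10. P0: load  L0  bus=[BusRd,Flush]  L0: P0=S P1=S  mem[L0]=31
11. P1: store L1 := 65  bus=[BusRdX,Flush]  L1: P0=I P1=M  mem[L1]=3
12. P0: store L1 := 56  bus=[BusRdX,Flush]  L1: P0=M P1=I  mem[L1]=65
13. P1: load  L0  bus=[-]  L0: P0=S P1=S  mem[L0]=31
14. P1: store L2 := 10  bus=[-]  L2: P0=I P1=M  mem[L2]=19
15. P1: load  L3  bus=[-]  L3: P0=I P1=M  mem[L3]=20
16. P0: load  L1  bus=[-]  L1: P0=M P1=I  mem[L1]=65
17. P1: load  L2  bus=[-]  L2: P0=I P1=M  mem[L2]=19
18. P0: store L3 := 64  bus=[BusRdX,Flush]  L3: P0=M P1=I  mem[L3]=29
19. P0: store L0 := 60  bus=[BusRdX]  L0: P0=M P1=I  mem[L0]=31
20. P1: store L2 := 65  bus=[-]  L2: P0=I P1=M  mem[L2]=19
21. P1: store L3 := 80  bus=[BusRdX,Flush]  L3: P0=I P1=M  mem[L3]=64
22. P1: store L1 := 41  bus=[BusRdX,Flush]  L1: P0=I P1=M  mem[L1]=56
23. P1: store L1 := 41  bus=[-]  L1: P0=I P1=M  mem[L1]=56
24. P0: load  L1  bus=[BusRd,Flush]  L1: P0=S P1=S  mem[L1]=41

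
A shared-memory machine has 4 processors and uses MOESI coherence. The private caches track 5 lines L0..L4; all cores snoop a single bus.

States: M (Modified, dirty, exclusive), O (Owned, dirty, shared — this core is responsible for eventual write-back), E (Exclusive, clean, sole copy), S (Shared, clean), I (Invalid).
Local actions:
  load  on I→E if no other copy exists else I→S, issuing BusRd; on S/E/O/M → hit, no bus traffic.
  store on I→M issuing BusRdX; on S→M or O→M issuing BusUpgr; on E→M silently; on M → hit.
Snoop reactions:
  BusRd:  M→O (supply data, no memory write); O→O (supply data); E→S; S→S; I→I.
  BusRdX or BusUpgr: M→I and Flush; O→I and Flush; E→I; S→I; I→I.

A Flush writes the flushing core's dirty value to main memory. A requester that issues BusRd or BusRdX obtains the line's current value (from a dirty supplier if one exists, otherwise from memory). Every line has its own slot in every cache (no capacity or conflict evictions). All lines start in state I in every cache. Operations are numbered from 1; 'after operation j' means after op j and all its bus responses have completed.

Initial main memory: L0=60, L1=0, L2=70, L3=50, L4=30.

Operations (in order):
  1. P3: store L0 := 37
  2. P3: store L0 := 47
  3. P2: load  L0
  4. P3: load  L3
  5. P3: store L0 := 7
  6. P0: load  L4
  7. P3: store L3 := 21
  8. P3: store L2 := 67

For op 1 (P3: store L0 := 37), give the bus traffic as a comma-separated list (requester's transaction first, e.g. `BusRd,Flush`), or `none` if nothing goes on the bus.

bus = BusRdX

[1] P3: store L0 := 37 | P0:I, P1:I, P2:I, P3:M(37) | bus: BusRdX
[2] P3: store L0 := 47 | P0:I, P1:I, P2:I, P3:M(47) | bus: none
[3] P2: load  L0 | P0:I, P1:I, P2:S(47), P3:O(47) | bus: BusRd
[4] P3: load  L3 | P0:I, P1:I, P2:I, P3:E(50) | bus: BusRd
[5] P3: store L0 := 7 | P0:I, P1:I, P2:I, P3:M(7) | bus: BusUpgr
[6] P0: load  L4 | P0:E(30), P1:I, P2:I, P3:I | bus: BusRd
[7] P3: store L3 := 21 | P0:I, P1:I, P2:I, P3:M(21) | bus: none
[8] P3: store L2 := 67 | P0:I, P1:I, P2:I, P3:M(67) | bus: BusRdX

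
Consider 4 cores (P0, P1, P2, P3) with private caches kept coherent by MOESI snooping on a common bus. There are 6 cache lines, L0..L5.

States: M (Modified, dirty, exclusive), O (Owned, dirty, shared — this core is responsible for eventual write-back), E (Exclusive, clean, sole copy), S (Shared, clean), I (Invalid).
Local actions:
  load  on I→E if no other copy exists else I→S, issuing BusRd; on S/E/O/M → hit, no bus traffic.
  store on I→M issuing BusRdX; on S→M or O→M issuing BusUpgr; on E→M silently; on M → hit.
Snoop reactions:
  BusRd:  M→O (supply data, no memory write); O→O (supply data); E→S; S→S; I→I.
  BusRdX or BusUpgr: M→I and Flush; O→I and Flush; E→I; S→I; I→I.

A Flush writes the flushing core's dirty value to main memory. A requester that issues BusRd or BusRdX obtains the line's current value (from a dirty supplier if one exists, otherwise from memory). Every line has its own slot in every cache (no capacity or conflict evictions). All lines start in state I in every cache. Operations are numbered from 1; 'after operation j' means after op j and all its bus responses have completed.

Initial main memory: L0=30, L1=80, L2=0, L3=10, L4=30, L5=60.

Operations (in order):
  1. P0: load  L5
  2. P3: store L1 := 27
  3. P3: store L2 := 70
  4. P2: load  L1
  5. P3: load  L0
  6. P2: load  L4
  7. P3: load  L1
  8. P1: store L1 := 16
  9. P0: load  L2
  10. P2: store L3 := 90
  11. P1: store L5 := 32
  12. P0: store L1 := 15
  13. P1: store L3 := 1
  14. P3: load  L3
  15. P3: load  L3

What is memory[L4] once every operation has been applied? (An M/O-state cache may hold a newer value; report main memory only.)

  op1 P0: load  L5 → E/I/I/I on L5; bus BusRd; mem=60
  op2 P3: store L1 := 27 → I/I/I/M on L1; bus BusRdX; mem=80
  op3 P3: store L2 := 70 → I/I/I/M on L2; bus BusRdX; mem=0
  op4 P2: load  L1 → I/I/S/O on L1; bus BusRd; mem=80
  op5 P3: load  L0 → I/I/I/E on L0; bus BusRd; mem=30
  op6 P2: load  L4 → I/I/E/I on L4; bus BusRd; mem=30
  op7 P3: load  L1 → I/I/S/O on L1; bus (none); mem=80
  op8 P1: store L1 := 16 → I/M/I/I on L1; bus BusRdX Flush; mem=27
  op9 P0: load  L2 → S/I/I/O on L2; bus BusRd; mem=0
  op10 P2: store L3 := 90 → I/I/M/I on L3; bus BusRdX; mem=10
  op11 P1: store L5 := 32 → I/M/I/I on L5; bus BusRdX; mem=60
  op12 P0: store L1 := 15 → M/I/I/I on L1; bus BusRdX Flush; mem=16
  op13 P1: store L3 := 1 → I/M/I/I on L3; bus BusRdX Flush; mem=90
  op14 P3: load  L3 → I/O/I/S on L3; bus BusRd; mem=90
  op15 P3: load  L3 → I/O/I/S on L3; bus (none); mem=90

memory[L4] = 30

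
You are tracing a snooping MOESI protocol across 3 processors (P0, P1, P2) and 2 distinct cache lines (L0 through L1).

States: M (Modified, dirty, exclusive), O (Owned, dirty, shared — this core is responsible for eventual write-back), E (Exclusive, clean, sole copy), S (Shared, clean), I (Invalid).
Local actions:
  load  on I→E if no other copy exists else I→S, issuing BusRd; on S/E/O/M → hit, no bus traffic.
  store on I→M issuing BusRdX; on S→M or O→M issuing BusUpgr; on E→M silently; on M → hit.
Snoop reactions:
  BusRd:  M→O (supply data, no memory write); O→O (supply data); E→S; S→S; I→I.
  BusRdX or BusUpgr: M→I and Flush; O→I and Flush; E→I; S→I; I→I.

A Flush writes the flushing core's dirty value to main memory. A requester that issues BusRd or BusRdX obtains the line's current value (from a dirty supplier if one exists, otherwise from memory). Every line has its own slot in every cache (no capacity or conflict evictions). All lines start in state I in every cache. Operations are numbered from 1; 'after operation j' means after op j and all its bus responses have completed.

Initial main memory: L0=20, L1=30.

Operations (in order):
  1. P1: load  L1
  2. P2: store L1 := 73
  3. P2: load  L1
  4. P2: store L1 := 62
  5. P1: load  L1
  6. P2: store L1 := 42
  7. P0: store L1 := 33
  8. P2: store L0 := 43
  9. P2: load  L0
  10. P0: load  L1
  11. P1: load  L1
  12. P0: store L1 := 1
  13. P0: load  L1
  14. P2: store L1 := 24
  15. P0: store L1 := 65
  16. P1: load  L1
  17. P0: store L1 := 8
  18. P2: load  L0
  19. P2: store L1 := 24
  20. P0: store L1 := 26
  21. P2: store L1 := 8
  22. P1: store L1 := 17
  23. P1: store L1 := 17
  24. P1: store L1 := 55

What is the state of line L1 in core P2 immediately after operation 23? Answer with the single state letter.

state = I

step 1: P1: load  L1  ⟶  IEI  (L1)  txn=BusRd  M[L1]=30
step 2: P2: store L1 := 73  ⟶  IIM  (L1)  txn=BusRdX  M[L1]=30
step 3: P2: load  L1  ⟶  IIM  (L1)  txn=∅  M[L1]=30
step 4: P2: store L1 := 62  ⟶  IIM  (L1)  txn=∅  M[L1]=30
step 5: P1: load  L1  ⟶  ISO  (L1)  txn=BusRd  M[L1]=30
step 6: P2: store L1 := 42  ⟶  IIM  (L1)  txn=BusUpgr  M[L1]=30
step 7: P0: store L1 := 33  ⟶  MII  (L1)  txn=BusRdX+Flush  M[L1]=42
step 8: P2: store L0 := 43  ⟶  IIM  (L0)  txn=BusRdX  M[L0]=20
step 9: P2: load  L0  ⟶  IIM  (L0)  txn=∅  M[L0]=20
step 10: P0: load  L1  ⟶  MII  (L1)  txn=∅  M[L1]=42
step 11: P1: load  L1  ⟶  OSI  (L1)  txn=BusRd  M[L1]=42
step 12: P0: store L1 := 1  ⟶  MII  (L1)  txn=BusUpgr  M[L1]=42
step 13: P0: load  L1  ⟶  MII  (L1)  txn=∅  M[L1]=42
step 14: P2: store L1 := 24  ⟶  IIM  (L1)  txn=BusRdX+Flush  M[L1]=1
step 15: P0: store L1 := 65  ⟶  MII  (L1)  txn=BusRdX+Flush  M[L1]=24
step 16: P1: load  L1  ⟶  OSI  (L1)  txn=BusRd  M[L1]=24
step 17: P0: store L1 := 8  ⟶  MII  (L1)  txn=BusUpgr  M[L1]=24
step 18: P2: load  L0  ⟶  IIM  (L0)  txn=∅  M[L0]=20
step 19: P2: store L1 := 24  ⟶  IIM  (L1)  txn=BusRdX+Flush  M[L1]=8
step 20: P0: store L1 := 26  ⟶  MII  (L1)  txn=BusRdX+Flush  M[L1]=24
step 21: P2: store L1 := 8  ⟶  IIM  (L1)  txn=BusRdX+Flush  M[L1]=26
step 22: P1: store L1 := 17  ⟶  IMI  (L1)  txn=BusRdX+Flush  M[L1]=8
step 23: P1: store L1 := 17  ⟶  IMI  (L1)  txn=∅  M[L1]=8
step 24: P1: store L1 := 55  ⟶  IMI  (L1)  txn=∅  M[L1]=8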